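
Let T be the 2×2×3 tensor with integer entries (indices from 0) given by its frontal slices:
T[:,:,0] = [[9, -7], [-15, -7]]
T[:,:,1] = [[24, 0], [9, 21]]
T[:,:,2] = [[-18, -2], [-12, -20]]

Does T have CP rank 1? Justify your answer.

No

The mode-2 unfolding of T (rows indexed by j, columns by (i,k) = (0,0), (0,1), (0,2), (1,0), (1,1), (1,2)) is [[9, 24, -18, -15, 9, -12], [-7, 0, -2, -7, 21, -20]].
There the 2×2 minor on rows j ∈ {0, 1}, columns (i,k) ∈ {(0,0), (0,1)} is det [[9, 24], [-7, 0]] = 168 ≠ 0, so this unfolding has rank ≥ 2; CP rank is at least every unfolding rank, so rank(T) ≥ 2.
In particular rank(T) ≥ 2 > 1, so T is not rank-1.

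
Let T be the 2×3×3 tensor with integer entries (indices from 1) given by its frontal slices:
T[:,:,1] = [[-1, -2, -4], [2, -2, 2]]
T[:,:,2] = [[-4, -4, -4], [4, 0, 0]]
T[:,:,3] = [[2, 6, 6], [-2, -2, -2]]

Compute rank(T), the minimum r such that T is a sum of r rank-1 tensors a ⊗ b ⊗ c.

3

Lower bound: the mode-2 unfolding of T (rows indexed by j, columns by (i,k) = (1,1), (1,2), (1,3), (2,1), (2,2), (2,3)) is [[-1, -4, 2, 2, 4, -2], [-2, -4, 6, -2, 0, -2], [-4, -4, 6, 2, 0, -2]].
There the 3×3 minor on rows j ∈ {1, 2, 3}, columns (i,k) ∈ {(1,1), (1,2), (1,3)} is det [[-1, -4, 2], [-2, -4, 6], [-4, -4, 6]] = 32 ≠ 0, so this unfolding has rank ≥ 3; CP rank is at least every unfolding rank, so rank(T) ≥ 3. (Flattening ranks never certify an upper bound on CP rank; for that we must actually write T with 3 rank-1 terms.)
Upper bound: T is a sum of 3 rank-1 terms, T = [1, -2] ⊗ [1, -2, 0] ⊗ [-1, 0, 0] + [1, -1] ⊗ [1, -1, -1] ⊗ [0, -4, 2] + [2, -1] ⊗ [0, 1, 1] ⊗ [-2, -4, 4] (written with every a and b primitive with positive leading entry and the scale carried by c; CP decompositions are not unique, and this one is verified by expanding entrywise), so rank(T) ≤ 3.
These bounds meet, so rank(T) = 3.
Check entry T[1,1,3] = 2: (1)·(1)·(0) + (1)·(1)·(2) + (2)·(0)·(4) = 2.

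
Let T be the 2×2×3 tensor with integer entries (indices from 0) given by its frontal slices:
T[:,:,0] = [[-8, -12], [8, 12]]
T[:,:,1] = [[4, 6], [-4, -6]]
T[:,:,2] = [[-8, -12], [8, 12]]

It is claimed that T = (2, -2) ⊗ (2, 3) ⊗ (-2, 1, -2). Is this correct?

Yes

Reconstruct entrywise from the claimed factors. For example, T[0,1,0] = -12 and Σₗ aₗ[0]bₗ[1]cₗ[0] = (2)·(3)·(-2) = -12; checking all 12 entries, every one matches. The claim holds.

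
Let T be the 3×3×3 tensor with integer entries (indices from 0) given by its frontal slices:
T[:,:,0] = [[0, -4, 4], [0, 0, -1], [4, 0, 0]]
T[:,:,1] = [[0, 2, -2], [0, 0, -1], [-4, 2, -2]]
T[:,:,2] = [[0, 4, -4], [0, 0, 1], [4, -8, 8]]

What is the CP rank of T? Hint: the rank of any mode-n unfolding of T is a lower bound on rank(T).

Lower bound: the mode-3 unfolding of T (rows indexed by k, columns by (i,j) = (0,0), (0,1), (0,2), (1,0), (1,1), (1,2), (2,0), (2,1), (2,2)) is [[0, -4, 4, 0, 0, -1, 4, 0, 0], [0, 2, -2, 0, 0, -1, -4, 2, -2], [0, 4, -4, 0, 0, 1, 4, -8, 8]].
There the 3×3 minor on rows k ∈ {0, 1, 2}, columns (i,j) ∈ {(0,1), (1,2), (2,0)} is det [[-4, -1, 4], [2, -1, -4], [4, 1, 4]] = 48 ≠ 0, so this unfolding has rank ≥ 3; CP rank is at least every unfolding rank, so rank(T) ≥ 3. (Flattening ranks never certify an upper bound on CP rank; for that we must actually write T with 3 rank-1 terms.)
Upper bound: T is a sum of 3 rank-1 terms, T = [0, 0, 1] ⊗ [1, -1, 1] ⊗ [4, -4, 4] + [0, 1, 0] ⊗ [0, 0, 1] ⊗ [-1, -1, 1] + [1, 0, -1] ⊗ [0, 1, -1] ⊗ [-4, 2, 4] (written with every a and b primitive with positive leading entry and the scale carried by c; CP decompositions are not unique, and this one is verified by expanding entrywise), so rank(T) ≤ 3.
These bounds meet, so rank(T) = 3.

3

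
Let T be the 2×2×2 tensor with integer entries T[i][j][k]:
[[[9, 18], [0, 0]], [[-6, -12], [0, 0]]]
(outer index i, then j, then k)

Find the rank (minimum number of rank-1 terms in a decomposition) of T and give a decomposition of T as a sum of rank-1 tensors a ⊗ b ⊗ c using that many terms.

Lower bound: T ≠ 0 (e.g. T[0,0,0] = 9), so rank(T) ≥ 1.
Upper bound: if T = a ⊗ b ⊗ c then every fibre of T is a multiple of the corresponding factor, so read the factors off the fibres through the nonzero entry T[0,0,0] = 9.
The mode-1 fibre T[:,0,0] = [9, -6] gives a = [3, -2] (primitive direction); the mode-2 fibre T[0,:,0] = [9, 0] gives b = [1, 0]; then c[k] = T[0,0,k] / (a[0]·b[0]) = [9, 18] / 3 = [3, 6].
Expanding [3, -2] ⊗ [1, 0] ⊗ [3, 6] reproduces all 8 entries of T, so T = [3, -2] ⊗ [1, 0] ⊗ [3, 6] and rank(T) ≤ 1.
These bounds meet, so rank(T) = 1.
Check entry T[1,0,0] = -6: (-2)·(1)·(3) = -6.

rank(T) = 1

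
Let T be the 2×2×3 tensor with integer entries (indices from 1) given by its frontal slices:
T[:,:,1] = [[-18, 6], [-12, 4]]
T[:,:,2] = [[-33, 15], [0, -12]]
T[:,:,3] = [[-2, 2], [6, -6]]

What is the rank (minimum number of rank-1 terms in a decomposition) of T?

Lower bound: the mode-3 unfolding of T (rows indexed by k, columns by (i,j) = (1,1), (1,2), (2,1), (2,2)) is [[-18, 6, -12, 4], [-33, 15, 0, -12], [-2, 2, 6, -6]].
There the 2×2 minor on rows k ∈ {1, 2}, columns (i,j) ∈ {(1,1), (1,2)} is det [[-18, 6], [-33, 15]] = -72 ≠ 0, so this unfolding has rank ≥ 2; CP rank is at least every unfolding rank, so rank(T) ≥ 2. (Unfolding ranks only ever bound the CP rank from below — rank(T) can be strictly larger than all of them — so the matching upper bound has to come from an explicit 2-term decomposition.)
Upper bound — finding two terms. Write S_k = T[:,:,k] for the frontal slices: S₁ = [[-18, 6], [-12, 4]], S₂ = [[-33, 15], [0, -12]], S₃ = [[-2, 2], [6, -6]].
If T = a₁ ∘ b₁ ∘ c₁ + a₂ ∘ b₂ ∘ c₂ then each S_k = c₁[k]·a₁b₁ᵀ + c₂[k]·a₂b₂ᵀ. S₁ and S₂ are linearly independent, so a₁b₁ᵀ and a₂b₂ᵀ must span the same plane of matrices: they are the rank-1 matrices of the form x·S₁ + y·S₂.
det(x·S₁ + y·S₂) is 264·xy + 396·y² = 132·(2·x + 3·y)(y), vanishing at (x:y) = (3:-2) and (1:0).
M₁ = 3·S₁ − 2·S₂ = [[12, -12], [-36, 36]] = 12·(1, -3)(1, -1)ᵀ and M₂ = S₁ = [[-18, 6], [-12, 4]] = (-2)·(3, 2)(3, -1)ᵀ, so take a₁ = (1, -3), b₁ = (1, -1), a₂ = (3, 2), b₂ = (3, -1).
Each slice is an integer combination of E₁ = a₁b₁ᵀ and E₂ = a₂b₂ᵀ: S₁ = −2·E₂, S₂ = −6·E₁ − 3·E₂, S₃ = −2·E₁; reading off coefficients, c₁ = (0, -6, -2) and c₂ = (-2, -3, 0).
Hence T = (1, -3) ∘ (1, -1) ∘ (0, -6, -2) + (3, 2) ∘ (3, -1) ∘ (-2, -3, 0), so rank(T) ≤ 2.
These bounds meet, so rank(T) = 2.
Check entry T[1,2,2] = 15: (1)·(-1)·(-6) + (3)·(-1)·(-3) = 15.

2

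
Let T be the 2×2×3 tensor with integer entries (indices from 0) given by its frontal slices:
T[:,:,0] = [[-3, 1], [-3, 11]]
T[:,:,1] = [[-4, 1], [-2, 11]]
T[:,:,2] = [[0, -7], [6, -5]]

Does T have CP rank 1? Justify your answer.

The mode-3 unfolding of T (rows indexed by k, columns by (i,j) = (0,0), (0,1), (1,0), (1,1)) is [[-3, 1, -3, 11], [-4, 1, -2, 11], [0, -7, 6, -5]].
There the 3×3 minor on rows k ∈ {0, 1, 2}, columns (i,j) ∈ {(0,0), (0,1), (1,0)} is det [[-3, 1, -3], [-4, 1, -2], [0, -7, 6]] = -36 ≠ 0, so this unfolding has rank ≥ 3; CP rank is at least every unfolding rank, so rank(T) ≥ 3.
In particular rank(T) ≥ 3 > 1, so T is not rank-1.

No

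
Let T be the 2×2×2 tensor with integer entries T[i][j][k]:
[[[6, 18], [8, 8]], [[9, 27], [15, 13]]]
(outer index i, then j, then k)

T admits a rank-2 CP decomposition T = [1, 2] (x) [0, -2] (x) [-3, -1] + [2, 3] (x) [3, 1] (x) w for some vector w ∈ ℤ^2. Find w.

Subtract the known terms from T to get the rank-1 residual R = [2, 3] (x) [3, 1] (x) w, so R[i,j,k] = a[i]·b[j]·w[k]. Pick indices with nonzero a[0]·b[0] = (2)·(3) = 6. Only the fibre through (0,0,·) is needed: R[0,0,:] = T[0,0,:] − Σₗ aₗ[0]bₗ[0]cₗ = [6, 18] − (1)·(0)·[-3, -1] = [6, 18]. Then w[k] = R[0,0,k] / 6 for each k, giving w = [6, 18] / 6 = [1, 3].

w = [1, 3]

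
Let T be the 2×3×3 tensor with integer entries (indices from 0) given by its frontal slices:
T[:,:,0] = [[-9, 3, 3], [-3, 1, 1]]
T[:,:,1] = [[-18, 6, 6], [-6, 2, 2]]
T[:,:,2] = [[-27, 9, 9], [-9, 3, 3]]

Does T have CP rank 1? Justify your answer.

Yes

If T = a ⊗ b ⊗ c then every fibre of T is a multiple of the corresponding factor, so read the factors off the fibres through the nonzero entry T[0,0,0] = -9.
The mode-1 fibre T[:,0,0] = [-9, -3] gives a = [3, 1] (primitive direction); the mode-2 fibre T[0,:,0] = [-9, 3, 3] gives b = [3, -1, -1]; then c[k] = T[0,0,k] / (a[0]·b[0]) = [-9, -18, -27] / 9 = [-1, -2, -3].
Expanding [3, 1] ⊗ [3, -1, -1] ⊗ [-1, -2, -3] reproduces all 18 entries of T, so T = [3, 1] ⊗ [3, -1, -1] ⊗ [-1, -2, -3] and rank(T) ≤ 1.
Equivalently every frontal slice T[:,:,k] is c[k] times the rank-1 matrix [3, 1] ⊗ [3, -1, -1]. So T has rank 1 (it is nonzero).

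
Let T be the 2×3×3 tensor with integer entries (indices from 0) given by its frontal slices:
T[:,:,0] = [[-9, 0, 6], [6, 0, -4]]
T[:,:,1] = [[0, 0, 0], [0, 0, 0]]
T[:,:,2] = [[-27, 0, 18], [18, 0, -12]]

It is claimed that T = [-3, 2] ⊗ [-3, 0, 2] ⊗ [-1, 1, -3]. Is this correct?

No

Reconstruct entry (0,0,1) from the claimed factors: Σₗ aₗ[0]bₗ[0]cₗ[1] = (-3)·(-3)·(1) = 9, but T[0,0,1] = 0. The claim is false.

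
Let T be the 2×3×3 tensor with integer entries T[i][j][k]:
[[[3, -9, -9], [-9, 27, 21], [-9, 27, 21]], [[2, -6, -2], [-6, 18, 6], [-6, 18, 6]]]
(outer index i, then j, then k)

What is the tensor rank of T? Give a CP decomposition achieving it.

rank(T) = 2

Lower bound: the mode-1 unfolding of T (rows indexed by i, columns by (j,k) = (0,0), (0,1), (0,2), (1,0), (1,1), (1,2), (2,0), (2,1), (2,2)) is [[3, -9, -9, -9, 27, 21, -9, 27, 21], [2, -6, -2, -6, 18, 6, -6, 18, 6]].
There the 2×2 minor on rows i ∈ {0, 1}, columns (j,k) ∈ {(0,0), (0,2)} is det [[3, -9], [2, -2]] = 12 ≠ 0, so this unfolding has rank ≥ 2; CP rank is at least every unfolding rank, so rank(T) ≥ 2. (Flattening ranks never certify an upper bound on CP rank; for that we must actually write T with 2 rank-1 terms.)
Upper bound — finding two terms. Write S_k = T[:,:,k] for the frontal slices: S₀ = [[3, -9, -9], [2, -6, -6]], S₁ = [[-9, 27, 27], [-6, 18, 18]], S₂ = [[-9, 21, 21], [-2, 6, 6]].
If T = a₁ ⊗ b₁ ⊗ c₁ + a₂ ⊗ b₂ ⊗ c₂ then each S_k = c₁[k]·a₁b₁ᵀ + c₂[k]·a₂b₂ᵀ. S₀ and S₂ are linearly independent, so a₁b₁ᵀ and a₂b₂ᵀ must span the same plane of matrices: they are the rank-1 matrices of the form x·S₀ + y·S₂.
The 2×2 minor of x·S₀ + y·S₂ on rows {0,1}, columns {0,1} is 12·xy − 12·y² = 12·(x − y)(y), vanishing at (x:y) = (1:1) and (1:0).
M₁ = S₀ + S₂ = [[-6, 12, 12], [0, 0, 0]] = (-6)·(1, 0)(1, -2, -2)ᵀ and M₂ = S₀ = [[3, -9, -9], [2, -6, -6]] = (3, 2)(1, -3, -3)ᵀ, so take a₁ = (1, 0), b₁ = (1, -2, -2), a₂ = (3, 2), b₂ = (1, -3, -3).
Each slice is an integer combination of E₁ = a₁b₁ᵀ and E₂ = a₂b₂ᵀ: S₀ = E₂, S₁ = −3·E₂, S₂ = −6·E₁ − E₂; reading off coefficients, c₁ = (0, 0, -6) and c₂ = (1, -3, -1).
Hence T = (1, 0) ⊗ (1, -2, -2) ⊗ (0, 0, -6) + (3, 2) ⊗ (1, -3, -3) ⊗ (1, -3, -1), so rank(T) ≤ 2.
These bounds meet, so rank(T) = 2.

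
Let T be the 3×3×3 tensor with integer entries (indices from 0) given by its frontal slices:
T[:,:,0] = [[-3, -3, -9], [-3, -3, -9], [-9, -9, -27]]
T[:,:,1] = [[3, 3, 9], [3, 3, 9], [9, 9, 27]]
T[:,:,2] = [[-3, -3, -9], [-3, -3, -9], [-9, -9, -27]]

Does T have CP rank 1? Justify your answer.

If T = a (x) b (x) c then every fibre of T is a multiple of the corresponding factor, so read the factors off the fibres through the nonzero entry T[0,0,0] = -3.
The mode-1 fibre T[:,0,0] = [-3, -3, -9] gives a = [1, 1, 3] (primitive direction); the mode-2 fibre T[0,:,0] = [-3, -3, -9] gives b = [1, 1, 3]; then c[k] = T[0,0,k] / (a[0]·b[0]) = [-3, 3, -3] / 1 = [-3, 3, -3].
Expanding [1, 1, 3] (x) [1, 1, 3] (x) [-3, 3, -3] reproduces all 27 entries of T, so T = [1, 1, 3] (x) [1, 1, 3] (x) [-3, 3, -3] and rank(T) ≤ 1.
Equivalently every frontal slice T[:,:,k] is c[k] times the rank-1 matrix [1, 1, 3] (x) [1, 1, 3]. So T has rank 1 (it is nonzero).

Yes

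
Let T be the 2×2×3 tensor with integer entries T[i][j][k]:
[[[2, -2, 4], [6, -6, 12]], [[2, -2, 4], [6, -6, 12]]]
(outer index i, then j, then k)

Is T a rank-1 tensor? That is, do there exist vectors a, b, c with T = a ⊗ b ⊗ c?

The mode-1 fibre T[:,0,0] = [2, 2] gives a = [1, 1] (primitive direction); the mode-2 fibre T[0,:,0] = [2, 6] gives b = [1, 3]; then c[k] = T[0,0,k] / (a[0]·b[0]) = [2, -2, 4] / 1 = [2, -2, 4].
Expanding [1, 1] ⊗ [1, 3] ⊗ [2, -2, 4] reproduces all 12 entries of T, so T = [1, 1] ⊗ [1, 3] ⊗ [2, -2, 4] and rank(T) ≤ 1.
Equivalently every frontal slice T[:,:,k] is c[k] times the rank-1 matrix [1, 1] ⊗ [1, 3]. So T has rank 1 (it is nonzero).

Yes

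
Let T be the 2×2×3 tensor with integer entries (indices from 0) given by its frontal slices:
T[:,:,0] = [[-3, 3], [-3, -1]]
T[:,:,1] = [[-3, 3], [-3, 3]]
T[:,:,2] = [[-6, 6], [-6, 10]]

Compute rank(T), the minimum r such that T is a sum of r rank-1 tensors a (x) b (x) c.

Lower bound: the mode-2 unfolding of T (rows indexed by j, columns by (i,k) = (0,0), (0,1), (0,2), (1,0), (1,1), (1,2)) is [[-3, -3, -6, -3, -3, -6], [3, 3, 6, -1, 3, 10]].
There the 2×2 minor on rows j ∈ {0, 1}, columns (i,k) ∈ {(0,0), (1,0)} is det [[-3, -3], [3, -1]] = 12 ≠ 0, so this unfolding has rank ≥ 2; CP rank is at least every unfolding rank, so rank(T) ≥ 2. (Unfolding ranks only ever bound the CP rank from below — rank(T) can be strictly larger than all of them — so the matching upper bound has to come from an explicit 2-term decomposition.)
Upper bound — finding two terms. Write S_k = T[:,:,k] for the frontal slices: S₀ = [[-3, 3], [-3, -1]], S₁ = [[-3, 3], [-3, 3]], S₂ = [[-6, 6], [-6, 10]].
If T = a₁ (x) b₁ (x) c₁ + a₂ (x) b₂ (x) c₂ then each S_k = c₁[k]·a₁b₁ᵀ + c₂[k]·a₂b₂ᵀ. S₀ and S₁ are linearly independent, so a₁b₁ᵀ and a₂b₂ᵀ must span the same plane of matrices: they are the rank-1 matrices of the form x·S₀ + y·S₁.
det(x·S₀ + y·S₁) is 12·x² + 12·xy = 12·(x + y)(x), vanishing at (x:y) = (1:-1) and (0:1).
M₁ = S₀ − S₁ = [[0, 0], [0, -4]] = (-4)·[0, 1][0, 1]ᵀ and M₂ = S₁ = [[-3, 3], [-3, 3]] = (-3)·[1, 1][1, -1]ᵀ, so take a₁ = [0, 1], b₁ = [0, 1], a₂ = [1, 1], b₂ = [1, -1].
Each slice is an integer combination of E₁ = a₁b₁ᵀ and E₂ = a₂b₂ᵀ: S₀ = −4·E₁ − 3·E₂, S₁ = −3·E₂, S₂ = 4·E₁ − 6·E₂; reading off coefficients, c₁ = [-4, 0, 4] and c₂ = [-3, -3, -6].
Hence T = [0, 1] (x) [0, 1] (x) [-4, 0, 4] + [1, 1] (x) [1, -1] (x) [-3, -3, -6], so rank(T) ≤ 2.
These bounds meet, so rank(T) = 2.

2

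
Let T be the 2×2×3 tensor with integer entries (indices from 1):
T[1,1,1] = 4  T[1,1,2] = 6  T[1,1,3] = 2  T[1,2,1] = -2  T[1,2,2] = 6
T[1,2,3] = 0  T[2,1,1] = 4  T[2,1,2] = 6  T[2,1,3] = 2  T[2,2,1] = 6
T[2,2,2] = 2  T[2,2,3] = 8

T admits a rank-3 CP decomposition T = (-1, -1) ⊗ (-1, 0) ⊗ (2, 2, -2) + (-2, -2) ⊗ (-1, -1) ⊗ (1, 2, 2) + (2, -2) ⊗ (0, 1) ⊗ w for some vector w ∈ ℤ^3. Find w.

w = (-2, 1, -2)

Subtract the known terms from T to get the rank-1 residual R = (2, -2) ⊗ (0, 1) ⊗ w, so R[i,j,k] = a[i]·b[j]·w[k]. Pick indices with nonzero a[1]·b[2] = (2)·(1) = 2. Only the fibre through (1,2,·) is needed: R[1,2,:] = T[1,2,:] − Σₗ aₗ[1]bₗ[2]cₗ = [-2, 6, 0] − (-1)·(0)·(2, 2, -2) − (-2)·(-1)·(1, 2, 2) = [-4, 2, -4]. Then w[k] = R[1,2,k] / 2 for each k, giving w = [-4, 2, -4] / 2 = (-2, 1, -2).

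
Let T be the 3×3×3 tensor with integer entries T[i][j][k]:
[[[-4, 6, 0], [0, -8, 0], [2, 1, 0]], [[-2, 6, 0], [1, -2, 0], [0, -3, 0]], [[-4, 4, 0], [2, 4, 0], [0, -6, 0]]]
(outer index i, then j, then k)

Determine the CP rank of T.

Lower bound: in the mode-1 unfolding of T (rows indexed by i, columns by (j,k)) the 3×3 minor on rows i ∈ {0, 1, 2}, columns (j,k) ∈ {(0,0), (0,1), (1,0)} is det [[-4, 6, 0], [-2, 6, 1], [-4, 4, 2]] = -32 ≠ 0, so that unfolding has rank ≥ 3 and hence rank(T) ≥ 3 (CP rank is at least every unfolding rank, though it can be larger).
Upper bound: T is a sum of 3 rank-1 terms, T = (0, 1, 2) ⊗ (2, 1, -2) ⊗ (1, 2, 0) + (1, 1, 2) ⊗ (2, 0, -1) ⊗ (-2, -1, 0) + (2, 1, 0) ⊗ (1, -1, 0) ⊗ (0, 4, 0) (one valid choice — decompositions are not unique — normalised so each a, b is primitive with positive first nonzero entry; check it by expanding all entries), so rank(T) ≤ 3.
These bounds meet, so rank(T) = 3.

3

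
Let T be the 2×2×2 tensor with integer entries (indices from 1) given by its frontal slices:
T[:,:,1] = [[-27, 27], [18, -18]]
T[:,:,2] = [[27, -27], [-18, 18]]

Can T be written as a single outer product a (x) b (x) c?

Yes

If T = a (x) b (x) c then every fibre of T is a multiple of the corresponding factor, so read the factors off the fibres through the nonzero entry T[1,1,1] = -27.
The mode-1 fibre T[:,1,1] = [-27, 18] gives a = (3, -2) (primitive direction); the mode-2 fibre T[1,:,1] = [-27, 27] gives b = (1, -1); then c[k] = T[1,1,k] / (a[1]·b[1]) = [-27, 27] / 3 = (-9, 9).
Expanding (3, -2) (x) (1, -1) (x) (-9, 9) reproduces all 8 entries of T, so T = (3, -2) (x) (1, -1) (x) (-9, 9) and rank(T) ≤ 1.
Equivalently every frontal slice T[:,:,k] is c[k] times the rank-1 matrix (3, -2) (x) (1, -1). So T has rank 1 (it is nonzero).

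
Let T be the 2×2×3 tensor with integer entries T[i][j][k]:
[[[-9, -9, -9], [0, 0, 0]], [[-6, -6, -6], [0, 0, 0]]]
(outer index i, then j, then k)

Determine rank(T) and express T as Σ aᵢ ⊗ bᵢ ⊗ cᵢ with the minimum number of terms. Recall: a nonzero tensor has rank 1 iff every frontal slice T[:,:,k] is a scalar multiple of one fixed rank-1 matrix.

Lower bound: T ≠ 0 (e.g. T[0,0,0] = -9), so rank(T) ≥ 1.
Upper bound: if T = a ⊗ b ⊗ c then every fibre of T is a multiple of the corresponding factor, so read the factors off the fibres through the nonzero entry T[0,0,0] = -9.
The mode-1 fibre T[:,0,0] = [-9, -6] gives a = [3, 2] (primitive direction); the mode-2 fibre T[0,:,0] = [-9, 0] gives b = [1, 0]; then c[k] = T[0,0,k] / (a[0]·b[0]) = [-9, -9, -9] / 3 = [-3, -3, -3].
Expanding [3, 2] ⊗ [1, 0] ⊗ [-3, -3, -3] reproduces all 12 entries of T, so T = [3, 2] ⊗ [1, 0] ⊗ [-3, -3, -3] and rank(T) ≤ 1.
These bounds meet, so rank(T) = 1.

rank(T) = 1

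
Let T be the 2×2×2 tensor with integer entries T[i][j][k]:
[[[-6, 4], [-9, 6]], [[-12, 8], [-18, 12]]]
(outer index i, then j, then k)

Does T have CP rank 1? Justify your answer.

If T = a ⊗ b ⊗ c then every fibre of T is a multiple of the corresponding factor, so read the factors off the fibres through the nonzero entry T[0,0,0] = -6.
The mode-1 fibre T[:,0,0] = [-6, -12] gives a = (1, 2) (primitive direction); the mode-2 fibre T[0,:,0] = [-6, -9] gives b = (2, 3); then c[k] = T[0,0,k] / (a[0]·b[0]) = [-6, 4] / 2 = (-3, 2).
Expanding (1, 2) ⊗ (2, 3) ⊗ (-3, 2) reproduces all 8 entries of T, so T = (1, 2) ⊗ (2, 3) ⊗ (-3, 2) and rank(T) ≤ 1.
Equivalently every frontal slice T[:,:,k] is c[k] times the rank-1 matrix (1, 2) ⊗ (2, 3). So T has rank 1 (it is nonzero).

Yes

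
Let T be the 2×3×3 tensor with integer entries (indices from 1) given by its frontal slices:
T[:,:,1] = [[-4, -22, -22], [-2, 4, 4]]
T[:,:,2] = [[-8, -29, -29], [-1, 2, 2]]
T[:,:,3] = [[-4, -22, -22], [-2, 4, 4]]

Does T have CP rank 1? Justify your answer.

The mode-2 unfolding of T (rows indexed by j, columns by (i,k) = (1,1), (1,2), (1,3), (2,1), (2,2), (2,3)) is [[-4, -8, -4, -2, -1, -2], [-22, -29, -22, 4, 2, 4], [-22, -29, -22, 4, 2, 4]].
There the 2×2 minor on rows j ∈ {1, 2}, columns (i,k) ∈ {(1,1), (1,2)} is det [[-4, -8], [-22, -29]] = -60 ≠ 0, so this unfolding has rank ≥ 2; CP rank is at least every unfolding rank, so rank(T) ≥ 2.
In particular rank(T) ≥ 2 > 1, so T is not rank-1.

No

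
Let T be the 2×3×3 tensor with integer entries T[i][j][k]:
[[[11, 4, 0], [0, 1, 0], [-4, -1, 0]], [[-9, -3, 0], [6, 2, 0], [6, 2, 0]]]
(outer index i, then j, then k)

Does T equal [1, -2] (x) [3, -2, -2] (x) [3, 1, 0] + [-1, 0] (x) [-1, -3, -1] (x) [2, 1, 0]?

Reconstruct entry (1,0,0) from the claimed factors: Σₗ aₗ[1]bₗ[0]cₗ[0] = (-2)·(3)·(3) + (0)·(-1)·(2) = -18, but T[1,0,0] = -9. The claim is false.

No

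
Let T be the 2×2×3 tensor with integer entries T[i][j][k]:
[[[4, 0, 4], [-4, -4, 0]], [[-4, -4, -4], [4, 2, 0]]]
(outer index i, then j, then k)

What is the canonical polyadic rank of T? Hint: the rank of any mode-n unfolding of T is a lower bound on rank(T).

Lower bound: the mode-3 unfolding of T (rows indexed by k, columns by (i,j) = (0,0), (0,1), (1,0), (1,1)) is [[4, -4, -4, 4], [0, -4, -4, 2], [4, 0, -4, 0]].
There the 3×3 minor on rows k ∈ {0, 1, 2}, columns (i,j) ∈ {(0,0), (0,1), (1,0)} is det [[4, -4, -4], [0, -4, -4], [4, 0, -4]] = 64 ≠ 0, so this unfolding has rank ≥ 3; CP rank is at least every unfolding rank, so rank(T) ≥ 3. (Flattening ranks never certify an upper bound on CP rank; for that we must actually write T with 3 rank-1 terms.)
Upper bound: T is a sum of 3 rank-1 terms, T = [0, 1] ⊗ [2, 1] ⊗ [0, -2, 0] + [1, -1] ⊗ [1, 0] ⊗ [8, 4, 4] + [1, -1] ⊗ [1, 1] ⊗ [-4, -4, 0] (written with every a and b primitive with positive leading entry and the scale carried by c; CP decompositions are not unique, and this one is verified by expanding entrywise), so rank(T) ≤ 3.
These bounds meet, so rank(T) = 3.

3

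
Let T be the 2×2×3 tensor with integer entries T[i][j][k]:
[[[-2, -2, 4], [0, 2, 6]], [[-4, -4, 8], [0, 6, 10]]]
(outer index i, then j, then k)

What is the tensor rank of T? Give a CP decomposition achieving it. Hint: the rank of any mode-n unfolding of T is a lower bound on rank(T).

Lower bound: the mode-3 unfolding of T (rows indexed by k, columns by (i,j) = (0,0), (0,1), (1,0), (1,1)) is [[-2, 0, -4, 0], [-2, 2, -4, 6], [4, 6, 8, 10]].
There the 3×3 minor on rows k ∈ {0, 1, 2}, columns (i,j) ∈ {(0,0), (0,1), (1,1)} is det [[-2, 0, 0], [-2, 2, 6], [4, 6, 10]] = 32 ≠ 0, so this unfolding has rank ≥ 3; CP rank is at least every unfolding rank, so rank(T) ≥ 3. (Unfolding ranks only ever bound the CP rank from below — rank(T) can be strictly larger than all of them — so the matching upper bound has to come from an explicit 3-term decomposition.)
Upper bound: T is a sum of 3 rank-1 terms, T = [1, 1] (x) [0, 1] (x) [0, -2, 2] + [1, 2] (x) [1, 0] (x) [-2, -4, 2] + [1, 2] (x) [1, 2] (x) [0, 2, 2] (one valid choice — decompositions are not unique — normalised so each a, b is primitive with positive first nonzero entry; check it by expanding all entries), so rank(T) ≤ 3.
These bounds meet, so rank(T) = 3.

rank(T) = 3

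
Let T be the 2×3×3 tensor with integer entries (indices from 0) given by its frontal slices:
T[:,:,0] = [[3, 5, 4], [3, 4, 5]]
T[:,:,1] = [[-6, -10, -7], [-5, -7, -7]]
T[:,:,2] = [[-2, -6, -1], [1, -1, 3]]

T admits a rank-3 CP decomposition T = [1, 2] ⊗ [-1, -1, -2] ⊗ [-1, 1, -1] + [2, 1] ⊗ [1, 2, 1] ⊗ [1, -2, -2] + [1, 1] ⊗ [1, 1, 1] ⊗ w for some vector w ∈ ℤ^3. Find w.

Subtract the known terms from T to get the rank-1 residual R = [1, 1] ⊗ [1, 1, 1] ⊗ w, so R[i,j,k] = a[i]·b[j]·w[k]. Pick indices with nonzero a[0]·b[0] = (1)·(1) = 1. Only the fibre through (0,0,·) is needed: R[0,0,:] = T[0,0,:] − Σₗ aₗ[0]bₗ[0]cₗ = [3, -6, -2] − (1)·(-1)·[-1, 1, -1] − (2)·(1)·[1, -2, -2] = [0, -1, 1]. Then w[k] = R[0,0,k] / 1 for each k, giving w = [0, -1, 1] / 1 = [0, -1, 1].

w = [0, -1, 1]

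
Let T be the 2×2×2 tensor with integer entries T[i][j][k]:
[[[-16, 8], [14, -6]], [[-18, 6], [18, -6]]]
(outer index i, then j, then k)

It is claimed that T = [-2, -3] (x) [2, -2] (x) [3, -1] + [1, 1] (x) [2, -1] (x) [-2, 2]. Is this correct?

Reconstruct entry (1,0,0) from the claimed factors: Σₗ aₗ[1]bₗ[0]cₗ[0] = (-3)·(2)·(3) + (1)·(2)·(-2) = -22, but T[1,0,0] = -18. The claim is false.

No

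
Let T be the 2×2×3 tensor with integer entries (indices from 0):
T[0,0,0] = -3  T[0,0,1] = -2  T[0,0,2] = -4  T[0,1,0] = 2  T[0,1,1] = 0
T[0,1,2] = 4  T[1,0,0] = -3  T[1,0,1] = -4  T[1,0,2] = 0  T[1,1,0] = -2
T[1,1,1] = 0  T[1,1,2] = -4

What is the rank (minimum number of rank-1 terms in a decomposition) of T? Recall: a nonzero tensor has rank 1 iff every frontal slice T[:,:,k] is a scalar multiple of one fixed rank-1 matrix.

Lower bound: the mode-3 unfolding of T (rows indexed by k, columns by (i,j) = (0,0), (0,1), (1,0), (1,1)) is [[-3, 2, -3, -2], [-2, 0, -4, 0], [-4, 4, 0, -4]].
There the 3×3 minor on rows k ∈ {0, 1, 2}, columns (i,j) ∈ {(0,0), (0,1), (1,0)} is det [[-3, 2, -3], [-2, 0, -4], [-4, 4, 0]] = 8 ≠ 0, so this unfolding has rank ≥ 3; CP rank is at least every unfolding rank, so rank(T) ≥ 3. (Flattening ranks never certify an upper bound on CP rank; for that we must actually write T with 3 rank-1 terms.)
Upper bound: T is a sum of 3 rank-1 terms, T = [1, -1] (x) [1, -2] (x) [-1, 0, -2] + [1, 1] (x) [1, 0] (x) [0, 0, -2] + [1, 2] (x) [1, 0] (x) [-2, -2, 0] (one valid choice — decompositions are not unique — normalised so each a, b is primitive with positive first nonzero entry; check it by expanding all entries), so rank(T) ≤ 3.
These bounds meet, so rank(T) = 3.
Check entry T[0,1,0] = 2: (1)·(-2)·(-1) + (1)·(0)·(0) + (1)·(0)·(-2) = 2.

3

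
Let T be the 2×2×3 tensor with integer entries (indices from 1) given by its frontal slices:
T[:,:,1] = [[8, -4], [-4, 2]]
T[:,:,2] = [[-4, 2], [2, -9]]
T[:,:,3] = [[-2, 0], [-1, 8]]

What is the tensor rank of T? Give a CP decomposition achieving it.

rank(T) = 3

Lower bound: in the mode-3 unfolding of T (rows indexed by k, columns by (i,j)) the 3×3 minor on rows k ∈ {1, 2, 3}, columns (i,j) ∈ {(1,1), (1,2), (2,2)} is det [[8, -4, 2], [-4, 2, -9], [-2, 0, 8]] = -64 ≠ 0, so that unfolding has rank ≥ 3 and hence rank(T) ≥ 3 (CP rank is at least every unfolding rank, though it can be larger).
Upper bound: T is a sum of 3 rank-1 terms, T = [0, 1] ⊗ [0, 1] ⊗ [0, -8, 8] + [2, -1] ⊗ [2, -1] ⊗ [2, -1, 0] + [2, 1] ⊗ [1, 0] ⊗ [0, 0, -1] (one valid choice — decompositions are not unique — normalised so each a, b is primitive with positive first nonzero entry; check it by expanding all entries), so rank(T) ≤ 3.
These bounds meet, so rank(T) = 3.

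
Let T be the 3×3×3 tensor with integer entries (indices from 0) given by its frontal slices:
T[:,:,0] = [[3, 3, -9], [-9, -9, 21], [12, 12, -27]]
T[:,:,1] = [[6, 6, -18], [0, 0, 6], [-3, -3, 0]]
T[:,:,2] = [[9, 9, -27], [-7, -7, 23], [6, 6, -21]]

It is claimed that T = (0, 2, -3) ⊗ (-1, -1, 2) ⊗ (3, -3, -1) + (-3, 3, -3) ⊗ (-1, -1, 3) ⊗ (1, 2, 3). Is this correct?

Yes

Reconstruct entrywise from the claimed factors. For example, T[0,1,1] = 6 and Σₗ aₗ[0]bₗ[1]cₗ[1] = (0)·(-1)·(-3) + (-3)·(-1)·(2) = 6; checking all 27 entries, every one matches. The claim holds.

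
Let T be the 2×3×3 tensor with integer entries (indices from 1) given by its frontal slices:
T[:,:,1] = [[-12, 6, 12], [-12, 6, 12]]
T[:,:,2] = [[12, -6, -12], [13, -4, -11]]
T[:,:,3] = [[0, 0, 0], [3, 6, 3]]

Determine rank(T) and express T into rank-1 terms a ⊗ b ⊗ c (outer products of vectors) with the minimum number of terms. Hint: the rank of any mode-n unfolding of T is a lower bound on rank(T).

rank(T) = 2

Lower bound: the mode-1 unfolding of T (rows indexed by i, columns by (j,k) = (1,1), (1,2), (1,3), (2,1), (2,2), (2,3), (3,1), (3,2), (3,3)) is [[-12, 12, 0, 6, -6, 0, 12, -12, 0], [-12, 13, 3, 6, -4, 6, 12, -11, 3]].
There the 2×2 minor on rows i ∈ {1, 2}, columns (j,k) ∈ {(1,1), (1,2)} is det [[-12, 12], [-12, 13]] = -12 ≠ 0, so this unfolding has rank ≥ 2; CP rank is at least every unfolding rank, so rank(T) ≥ 2. (This is only a lower bound: in general the CP rank may exceed every unfolding rank, so we still need to exhibit 2 rank-1 terms summing to T.)
Upper bound — finding two terms. Write S_k = T[:,:,k] for the frontal slices: S₁ = [[-12, 6, 12], [-12, 6, 12]], S₂ = [[12, -6, -12], [13, -4, -11]], S₃ = [[0, 0, 0], [3, 6, 3]].
If T = a₁ ⊗ b₁ ⊗ c₁ + a₂ ⊗ b₂ ⊗ c₂ then each S_k = c₁[k]·a₁b₁ᵀ + c₂[k]·a₂b₂ᵀ. S₁ and S₂ are linearly independent, so a₁b₁ᵀ and a₂b₂ᵀ must span the same plane of matrices: they are the rank-1 matrices of the form x·S₁ + y·S₂.
The 2×2 minor of x·S₁ + y·S₂ on rows {1,2}, columns {1,2} is −30·xy + 30·y² = (-30)·(x − y)(y), vanishing at (x:y) = (1:1) and (1:0).
M₁ = S₁ + S₂ = [[0, 0, 0], [1, 2, 1]] = [0, 1][1, 2, 1]ᵀ and M₂ = S₁ = [[-12, 6, 12], [-12, 6, 12]] = (-6)·[1, 1][2, -1, -2]ᵀ, so take a₁ = [0, 1], b₁ = [1, 2, 1], a₂ = [1, 1], b₂ = [2, -1, -2].
Each slice is an integer combination of E₁ = a₁b₁ᵀ and E₂ = a₂b₂ᵀ: S₁ = −6·E₂, S₂ = E₁ + 6·E₂, S₃ = 3·E₁; reading off coefficients, c₁ = [0, 1, 3] and c₂ = [-6, 6, 0].
Hence T = [0, 1] ⊗ [1, 2, 1] ⊗ [0, 1, 3] + [1, 1] ⊗ [2, -1, -2] ⊗ [-6, 6, 0], so rank(T) ≤ 2.
These bounds meet, so rank(T) = 2.
Check entry T[1,1,3] = 0: (0)·(1)·(3) + (1)·(2)·(0) = 0.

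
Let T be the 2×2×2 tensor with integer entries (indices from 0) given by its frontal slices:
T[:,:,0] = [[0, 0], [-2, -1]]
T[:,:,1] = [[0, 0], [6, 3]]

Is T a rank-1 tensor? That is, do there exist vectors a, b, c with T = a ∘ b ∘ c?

Yes

The mode-1 fibre T[:,0,0] = [0, -2] gives a = (0, 1) (primitive direction); the mode-2 fibre T[1,:,0] = [-2, -1] gives b = (2, 1); then c[k] = T[1,0,k] / (a[1]·b[0]) = [-2, 6] / 2 = (-1, 3).
Expanding (0, 1) ∘ (2, 1) ∘ (-1, 3) reproduces all 8 entries of T, so T = (0, 1) ∘ (2, 1) ∘ (-1, 3) and rank(T) ≤ 1.
Equivalently every frontal slice T[:,:,k] is c[k] times the rank-1 matrix (0, 1) ∘ (2, 1). So T has rank 1 (it is nonzero).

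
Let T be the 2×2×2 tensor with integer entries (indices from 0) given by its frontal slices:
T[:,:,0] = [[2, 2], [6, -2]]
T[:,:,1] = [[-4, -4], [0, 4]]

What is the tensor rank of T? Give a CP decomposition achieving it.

rank(T) = 2

Lower bound: in the mode-3 unfolding of T (rows indexed by k, columns by (i,j)) the 2×2 minor on rows k ∈ {0, 1}, columns (i,j) ∈ {(0,0), (1,0)} is det [[2, 6], [-4, 0]] = 24 ≠ 0, so that unfolding has rank ≥ 2 and hence rank(T) ≥ 2 (CP rank is at least every unfolding rank, though it can be larger).
Upper bound: with S_k = T[:,:,k], the two rank-1 terms a₁b₁ᵀ, a₂b₂ᵀ are the rank-1 members of the pencil x·S₀ + y·S₁.
det(x·S₀ + y·S₁) is −16·x² + 40·xy − 16·y² = (-8)·(x − 2·y)(2·x − y), vanishing at (x:y) = (2:1) and (1:2).
M₁ = 2·S₀ + S₁ = [[0, 0], [12, 0]] = 12·(0, 1)(1, 0)ᵀ and M₂ = S₀ + 2·S₁ = [[-6, -6], [6, 6]] = (-6)·(1, -1)(1, 1)ᵀ, so take a₁ = (0, 1), b₁ = (1, 0), a₂ = (1, -1), b₂ = (1, 1).
Each slice is an integer combination of E₁ = a₁b₁ᵀ and E₂ = a₂b₂ᵀ: S₀ = 8·E₁ + 2·E₂, S₁ = −4·E₁ − 4·E₂; reading off coefficients, c₁ = (8, -4) and c₂ = (2, -4).
Hence T = (0, 1) ⊗ (1, 0) ⊗ (8, -4) + (1, -1) ⊗ (1, 1) ⊗ (2, -4), so rank(T) ≤ 2.
These bounds meet, so rank(T) = 2.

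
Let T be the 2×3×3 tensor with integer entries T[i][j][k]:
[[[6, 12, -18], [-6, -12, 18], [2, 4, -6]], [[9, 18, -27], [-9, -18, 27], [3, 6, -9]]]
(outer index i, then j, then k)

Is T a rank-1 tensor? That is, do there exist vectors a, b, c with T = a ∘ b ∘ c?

If T = a ∘ b ∘ c then every fibre of T is a multiple of the corresponding factor, so read the factors off the fibres through the nonzero entry T[0,0,0] = 6.
The mode-1 fibre T[:,0,0] = [6, 9] gives a = [2, 3] (primitive direction); the mode-2 fibre T[0,:,0] = [6, -6, 2] gives b = [3, -3, 1]; then c[k] = T[0,0,k] / (a[0]·b[0]) = [6, 12, -18] / 6 = [1, 2, -3].
Expanding [2, 3] ∘ [3, -3, 1] ∘ [1, 2, -3] reproduces all 18 entries of T, so T = [2, 3] ∘ [3, -3, 1] ∘ [1, 2, -3] and rank(T) ≤ 1.
Equivalently every frontal slice T[:,:,k] is c[k] times the rank-1 matrix [2, 3] ∘ [3, -3, 1]. So T has rank 1 (it is nonzero).

Yes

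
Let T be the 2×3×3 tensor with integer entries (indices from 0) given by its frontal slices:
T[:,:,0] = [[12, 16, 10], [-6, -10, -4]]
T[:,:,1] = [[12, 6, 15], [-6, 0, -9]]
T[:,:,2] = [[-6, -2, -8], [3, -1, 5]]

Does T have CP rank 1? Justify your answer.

The mode-2 unfolding of T (rows indexed by j, columns by (i,k) = (0,0), (0,1), (0,2), (1,0), (1,1), (1,2)) is [[12, 12, -6, -6, -6, 3], [16, 6, -2, -10, 0, -1], [10, 15, -8, -4, -9, 5]].
There the 2×2 minor on rows j ∈ {0, 1}, columns (i,k) ∈ {(0,0), (0,1)} is det [[12, 12], [16, 6]] = -120 ≠ 0, so this unfolding has rank ≥ 2; CP rank is at least every unfolding rank, so rank(T) ≥ 2.
In particular rank(T) ≥ 2 > 1, so T is not rank-1.

No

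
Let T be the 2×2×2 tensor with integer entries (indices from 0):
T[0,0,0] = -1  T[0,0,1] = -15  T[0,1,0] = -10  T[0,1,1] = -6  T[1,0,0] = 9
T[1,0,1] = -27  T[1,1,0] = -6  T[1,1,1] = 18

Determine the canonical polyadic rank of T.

Lower bound: the mode-2 unfolding of T (rows indexed by j, columns by (i,k) = (0,0), (0,1), (1,0), (1,1)) is [[-1, -15, 9, -27], [-10, -6, -6, 18]].
There the 2×2 minor on rows j ∈ {0, 1}, columns (i,k) ∈ {(0,0), (0,1)} is det [[-1, -15], [-10, -6]] = -144 ≠ 0, so this unfolding has rank ≥ 2; CP rank is at least every unfolding rank, so rank(T) ≥ 2. (Unfolding ranks only ever bound the CP rank from below — rank(T) can be strictly larger than all of them — so the matching upper bound has to come from an explicit 2-term decomposition.)
Upper bound — finding two terms. Write S_k = T[:,:,k] for the frontal slices: S₀ = [[-1, -10], [9, -6]], S₁ = [[-15, -6], [-27, 18]].
If T = a₁ ∘ b₁ ∘ c₁ + a₂ ∘ b₂ ∘ c₂ then each S_k = c₁[k]·a₁b₁ᵀ + c₂[k]·a₂b₂ᵀ. S₀ and S₁ are linearly independent, so a₁b₁ᵀ and a₂b₂ᵀ must span the same plane of matrices: they are the rank-1 matrices of the form x·S₀ + y·S₁.
det(x·S₀ + y·S₁) is 96·x² − 144·xy − 432·y² = 48·(x − 3·y)(2·x + 3·y), vanishing at (x:y) = (3:1) and (3:-2).
M₁ = 3·S₀ + S₁ = [[-18, -36], [0, 0]] = (-18)·[1, 0][1, 2]ᵀ and M₂ = 3·S₀ − 2·S₁ = [[27, -18], [81, -54]] = 9·[1, 3][3, -2]ᵀ, so take a₁ = [1, 0], b₁ = [1, 2], a₂ = [1, 3], b₂ = [3, -2].
Each slice is an integer combination of E₁ = a₁b₁ᵀ and E₂ = a₂b₂ᵀ: S₀ = −4·E₁ + E₂, S₁ = −6·E₁ − 3·E₂; reading off coefficients, c₁ = [-4, -6] and c₂ = [1, -3].
Hence T = [1, 0] ∘ [1, 2] ∘ [-4, -6] + [1, 3] ∘ [3, -2] ∘ [1, -3], so rank(T) ≤ 2.
These bounds meet, so rank(T) = 2.

2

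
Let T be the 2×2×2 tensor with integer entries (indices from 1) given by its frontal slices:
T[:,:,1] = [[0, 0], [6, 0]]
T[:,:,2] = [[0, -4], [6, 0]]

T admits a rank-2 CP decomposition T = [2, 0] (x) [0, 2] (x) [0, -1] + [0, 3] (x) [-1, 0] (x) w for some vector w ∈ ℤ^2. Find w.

Subtract the known terms from T to get the rank-1 residual R = [0, 3] (x) [-1, 0] (x) w, so R[i,j,k] = a[i]·b[j]·w[k]. Pick indices with nonzero a[2]·b[1] = (3)·(-1) = -3. Only the fibre through (2,1,·) is needed: R[2,1,:] = T[2,1,:] − Σₗ aₗ[2]bₗ[1]cₗ = [6, 6] − (0)·(0)·[0, -1] = [6, 6]. Then w[k] = R[2,1,k] / -3 for each k, giving w = [6, 6] / -3 = [-2, -2].

w = [-2, -2]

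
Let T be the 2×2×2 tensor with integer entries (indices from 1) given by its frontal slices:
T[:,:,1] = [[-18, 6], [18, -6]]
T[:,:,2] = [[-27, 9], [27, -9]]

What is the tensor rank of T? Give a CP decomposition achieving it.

rank(T) = 1

Lower bound: T ≠ 0 (e.g. T[1,1,1] = -18), so rank(T) ≥ 1.
Upper bound: if T = a ⊗ b ⊗ c then every fibre of T is a multiple of the corresponding factor, so read the factors off the fibres through the nonzero entry T[1,1,1] = -18.
The mode-1 fibre T[:,1,1] = [-18, 18] gives a = [1, -1] (primitive direction); the mode-2 fibre T[1,:,1] = [-18, 6] gives b = [3, -1]; then c[k] = T[1,1,k] / (a[1]·b[1]) = [-18, -27] / 3 = [-6, -9].
Expanding [1, -1] ⊗ [3, -1] ⊗ [-6, -9] reproduces all 8 entries of T, so T = [1, -1] ⊗ [3, -1] ⊗ [-6, -9] and rank(T) ≤ 1.
These bounds meet, so rank(T) = 1.
Check entry T[2,2,2] = -9: (-1)·(-1)·(-9) = -9.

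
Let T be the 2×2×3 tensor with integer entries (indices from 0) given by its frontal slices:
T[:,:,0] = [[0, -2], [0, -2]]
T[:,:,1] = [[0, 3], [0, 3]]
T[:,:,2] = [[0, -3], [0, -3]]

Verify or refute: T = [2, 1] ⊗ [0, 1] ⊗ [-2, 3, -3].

No

Reconstruct entry (0,1,0) from the claimed factors: Σₗ aₗ[0]bₗ[1]cₗ[0] = (2)·(1)·(-2) = -4, but T[0,1,0] = -2. The claim is false.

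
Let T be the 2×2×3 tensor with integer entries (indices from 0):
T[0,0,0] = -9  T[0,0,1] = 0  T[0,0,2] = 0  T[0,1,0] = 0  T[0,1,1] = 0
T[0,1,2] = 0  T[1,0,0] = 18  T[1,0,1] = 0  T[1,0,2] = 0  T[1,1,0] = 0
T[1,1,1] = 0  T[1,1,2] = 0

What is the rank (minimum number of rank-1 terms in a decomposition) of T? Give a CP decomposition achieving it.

rank(T) = 1

Lower bound: T ≠ 0 (e.g. T[0,0,0] = -9), so rank(T) ≥ 1.
Upper bound: if T = a ⊗ b ⊗ c then every fibre of T is a multiple of the corresponding factor, so read the factors off the fibres through the nonzero entry T[0,0,0] = -9.
The mode-1 fibre T[:,0,0] = [-9, 18] gives a = [1, -2] (primitive direction); the mode-2 fibre T[0,:,0] = [-9, 0] gives b = [1, 0]; then c[k] = T[0,0,k] / (a[0]·b[0]) = [-9, 0, 0] / 1 = [-9, 0, 0].
Expanding [1, -2] ⊗ [1, 0] ⊗ [-9, 0, 0] reproduces all 12 entries of T, so T = [1, -2] ⊗ [1, 0] ⊗ [-9, 0, 0] and rank(T) ≤ 1.
These bounds meet, so rank(T) = 1.
Check entry T[1,1,1] = 0: (-2)·(0)·(0) = 0.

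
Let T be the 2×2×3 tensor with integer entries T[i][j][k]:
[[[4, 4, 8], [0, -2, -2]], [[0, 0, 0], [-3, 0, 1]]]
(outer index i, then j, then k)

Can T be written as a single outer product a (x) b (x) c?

No

The mode-3 unfolding of T (rows indexed by k, columns by (i,j) = (0,0), (0,1), (1,0), (1,1)) is [[4, 0, 0, -3], [4, -2, 0, 0], [8, -2, 0, 1]].
There the 3×3 minor on rows k ∈ {0, 1, 2}, columns (i,j) ∈ {(0,0), (0,1), (1,1)} is det [[4, 0, -3], [4, -2, 0], [8, -2, 1]] = -32 ≠ 0, so this unfolding has rank ≥ 3; CP rank is at least every unfolding rank, so rank(T) ≥ 3.
In particular rank(T) ≥ 3 > 1, so T is not rank-1.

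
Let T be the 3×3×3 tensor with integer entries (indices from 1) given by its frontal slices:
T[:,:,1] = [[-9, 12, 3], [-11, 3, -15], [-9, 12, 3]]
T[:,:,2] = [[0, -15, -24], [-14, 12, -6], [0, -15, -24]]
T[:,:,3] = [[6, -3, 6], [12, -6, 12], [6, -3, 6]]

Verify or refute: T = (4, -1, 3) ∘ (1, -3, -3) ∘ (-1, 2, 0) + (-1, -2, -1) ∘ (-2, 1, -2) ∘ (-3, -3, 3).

No

Reconstruct entry (1,1,1) from the claimed factors: Σₗ aₗ[1]bₗ[1]cₗ[1] = (4)·(1)·(-1) + (-1)·(-2)·(-3) = -10, but T[1,1,1] = -9. The claim is false.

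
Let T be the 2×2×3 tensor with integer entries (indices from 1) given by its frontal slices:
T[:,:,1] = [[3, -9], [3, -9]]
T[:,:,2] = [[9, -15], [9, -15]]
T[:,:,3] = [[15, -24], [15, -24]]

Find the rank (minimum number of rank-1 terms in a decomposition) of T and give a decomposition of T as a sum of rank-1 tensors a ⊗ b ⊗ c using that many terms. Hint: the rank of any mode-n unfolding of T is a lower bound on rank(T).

Lower bound: in the mode-3 unfolding of T (rows indexed by k, columns by (i,j)) the 2×2 minor on rows k ∈ {1, 2}, columns (i,j) ∈ {(1,1), (1,2)} is det [[3, -9], [9, -15]] = 36 ≠ 0, so that unfolding has rank ≥ 2 and hence rank(T) ≥ 2 (CP rank is at least every unfolding rank, though it can be larger).
Upper bound: T[i,:,:] = a[i]·M for every slice, with a = [1, 1] and M = [[3, 9, 15], [-9, -15, -24]] (rows j, columns k).
Splitting M by its rows (j = 1, 2), M = [1, 0][3, 9, 15]ᵀ + [0, 1][-9, -15, -24]ᵀ.
Hence T = [1, 1] ⊗ [1, 0] ⊗ [3, 9, 15] + [1, 1] ⊗ [0, 1] ⊗ [-9, -15, -24], so rank(T) ≤ 2.
These bounds meet, so rank(T) = 2.

rank(T) = 2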